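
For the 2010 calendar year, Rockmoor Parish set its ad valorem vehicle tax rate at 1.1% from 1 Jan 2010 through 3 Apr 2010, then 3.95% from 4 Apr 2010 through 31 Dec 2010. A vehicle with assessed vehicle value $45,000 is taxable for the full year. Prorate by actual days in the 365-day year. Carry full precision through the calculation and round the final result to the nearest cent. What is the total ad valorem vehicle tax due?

1 Jan – 3 Apr 2010: 93 days at 1.1% → $45,000 × 1.1% × 93/365 = $126.1233
4 Apr – 31 Dec 2010: 272 days at 3.95% → $45,000 × 3.95% × 272/365 = $1,324.6027
Total = $1,450.7260

$1,450.73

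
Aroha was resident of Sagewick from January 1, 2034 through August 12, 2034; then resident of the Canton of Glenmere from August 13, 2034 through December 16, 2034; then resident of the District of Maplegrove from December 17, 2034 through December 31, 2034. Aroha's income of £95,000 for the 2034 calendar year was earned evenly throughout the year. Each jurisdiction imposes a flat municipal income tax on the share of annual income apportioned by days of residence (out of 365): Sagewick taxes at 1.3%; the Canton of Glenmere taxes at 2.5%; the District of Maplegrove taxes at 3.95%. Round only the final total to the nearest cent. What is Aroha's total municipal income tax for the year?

£1,731.99

Sagewick, January 1 – August 12, 2034: 224 days → £95,000 × 1.3% × 224/365 = £757.9178
The Canton of Glenmere, August 13 – December 16, 2034: 126 days → £95,000 × 2.5% × 126/365 = £819.8630
The District of Maplegrove, December 17 – December 31, 2034: 15 days → £95,000 × 3.95% × 15/365 = £154.2123
Total = £1,731.9932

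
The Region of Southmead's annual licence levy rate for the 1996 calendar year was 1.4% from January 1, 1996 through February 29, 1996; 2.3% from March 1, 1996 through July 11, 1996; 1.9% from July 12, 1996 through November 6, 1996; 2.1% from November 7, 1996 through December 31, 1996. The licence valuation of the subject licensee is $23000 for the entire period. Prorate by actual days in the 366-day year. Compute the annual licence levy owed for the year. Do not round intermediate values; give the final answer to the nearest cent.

January 1 – February 29, 1996: 60 days at 1.4% → $23000 × 1.4% × 60/366 = $52.7869
March 1 – July 11, 1996: 133 days at 2.3% → $23000 × 2.3% × 133/366 = $192.2322
July 12 – November 6, 1996: 118 days at 1.9% → $23000 × 1.9% × 118/366 = $140.8907
November 7 – December 31, 1996: 55 days at 2.1% → $23000 × 2.1% × 55/366 = $72.5820
Total = $458.4918

$458.49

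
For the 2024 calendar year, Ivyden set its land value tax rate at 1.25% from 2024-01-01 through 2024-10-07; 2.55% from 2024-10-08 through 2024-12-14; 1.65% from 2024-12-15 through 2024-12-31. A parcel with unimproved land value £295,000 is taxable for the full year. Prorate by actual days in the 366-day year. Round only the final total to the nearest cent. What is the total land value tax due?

£4,454.82

2024-01-01 to 2024-10-07: 281 days at 1.25% → £295,000 × 1.25% × 281/366 = £2,831.1134
2024-10-08 to 2024-12-14: 68 days at 2.55% → £295,000 × 2.55% × 68/366 = £1,397.6230
2024-12-15 to 2024-12-31: 17 days at 1.65% → £295,000 × 1.65% × 17/366 = £226.0861
Total = £4,454.8224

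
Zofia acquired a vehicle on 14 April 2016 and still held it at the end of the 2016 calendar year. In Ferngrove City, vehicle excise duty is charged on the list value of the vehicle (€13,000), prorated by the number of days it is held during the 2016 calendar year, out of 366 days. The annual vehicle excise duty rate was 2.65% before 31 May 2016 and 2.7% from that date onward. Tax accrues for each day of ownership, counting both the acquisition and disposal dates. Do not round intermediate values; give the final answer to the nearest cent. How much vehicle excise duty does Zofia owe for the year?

14 April – 30 May 2016: 47 days at 2.65% → €13,000 × 2.65% × 47/366 = €44.2391
31 May – 31 December 2016: 215 days at 2.7% → €13,000 × 2.7% × 215/366 = €206.1885
Total = €250.4276

€250.43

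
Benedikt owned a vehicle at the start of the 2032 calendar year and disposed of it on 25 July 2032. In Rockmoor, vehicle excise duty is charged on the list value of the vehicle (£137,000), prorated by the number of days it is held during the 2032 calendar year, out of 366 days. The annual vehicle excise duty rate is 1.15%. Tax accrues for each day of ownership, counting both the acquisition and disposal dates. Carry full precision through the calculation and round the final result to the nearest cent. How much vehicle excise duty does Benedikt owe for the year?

Days held (1 January – 25 July 2032): 207 out of 366
Tax = £137,000 × 1.15% × 207/366 = £891.0615

£891.06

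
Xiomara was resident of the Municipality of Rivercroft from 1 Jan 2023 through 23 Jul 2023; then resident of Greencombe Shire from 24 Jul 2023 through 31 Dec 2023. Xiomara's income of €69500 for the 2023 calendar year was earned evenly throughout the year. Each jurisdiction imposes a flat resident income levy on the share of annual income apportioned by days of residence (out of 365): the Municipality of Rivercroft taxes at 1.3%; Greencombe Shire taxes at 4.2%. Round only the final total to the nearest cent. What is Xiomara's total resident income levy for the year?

The Municipality of Rivercroft, 1 Jan – 23 Jul 2023: 204 days → €69500 × 1.3% × 204/365 = €504.9699
Greencombe Shire, 24 Jul – 31 Dec 2023: 161 days → €69500 × 4.2% × 161/365 = €1287.5589
Total = €1792.5288

€1792.53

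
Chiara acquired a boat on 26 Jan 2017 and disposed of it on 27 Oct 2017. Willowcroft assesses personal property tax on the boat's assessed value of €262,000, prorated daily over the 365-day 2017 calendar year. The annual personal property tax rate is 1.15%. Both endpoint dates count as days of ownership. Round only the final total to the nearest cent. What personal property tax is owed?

Days held (26 Jan – 27 Oct 2017): 275 out of 365
Tax = €262,000 × 1.15% × 275/365 = €2,270.0685

€2,270.07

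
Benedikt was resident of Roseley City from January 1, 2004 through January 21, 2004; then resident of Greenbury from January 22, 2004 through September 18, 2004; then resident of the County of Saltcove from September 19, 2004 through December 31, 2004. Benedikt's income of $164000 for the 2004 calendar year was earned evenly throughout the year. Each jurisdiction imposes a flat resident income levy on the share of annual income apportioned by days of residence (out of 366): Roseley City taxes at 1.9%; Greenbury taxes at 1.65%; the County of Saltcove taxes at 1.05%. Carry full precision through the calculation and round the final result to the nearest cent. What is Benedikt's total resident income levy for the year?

Roseley City, January 1 – January 21, 2004: 21 days → $164000 × 1.9% × 21/366 = $178.7869
Greenbury, January 22 – September 18, 2004: 241 days → $164000 × 1.65% × 241/366 = $1781.8197
The County of Saltcove, September 19 – December 31, 2004: 104 days → $164000 × 1.05% × 104/366 = $489.3115
Total = $2449.9180

$2449.92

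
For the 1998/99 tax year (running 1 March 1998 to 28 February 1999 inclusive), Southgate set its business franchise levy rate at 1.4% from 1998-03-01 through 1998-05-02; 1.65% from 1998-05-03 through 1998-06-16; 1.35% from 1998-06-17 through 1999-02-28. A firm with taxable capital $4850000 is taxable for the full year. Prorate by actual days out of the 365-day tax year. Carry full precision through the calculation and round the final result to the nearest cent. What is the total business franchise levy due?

1998-03-01 to 1998-05-02: 63 days at 1.4% → $4850000 × 1.4% × 63/365 = $11719.7260
1998-05-03 to 1998-06-16: 45 days at 1.65% → $4850000 × 1.65% × 45/365 = $9866.0959
1998-06-17 to 1999-02-28: 257 days at 1.35% → $4850000 × 1.35% × 257/365 = $46101.5753
Total = $67687.3973

$67687.40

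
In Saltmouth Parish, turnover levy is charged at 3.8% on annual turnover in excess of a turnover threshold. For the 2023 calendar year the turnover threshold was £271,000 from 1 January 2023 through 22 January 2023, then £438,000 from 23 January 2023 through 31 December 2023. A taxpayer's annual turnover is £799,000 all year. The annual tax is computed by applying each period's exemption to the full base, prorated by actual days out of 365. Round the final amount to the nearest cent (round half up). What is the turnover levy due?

£14,100.50

1 January – 22 January 2023: 22 days, exemption £271,000 → (£799,000 − £271,000) × 3.8% × 22/365 = £1,209.3370
23 January – 31 December 2023: 343 days, exemption £438,000 → (£799,000 − £438,000) × 3.8% × 343/365 = £12,891.1616
Total = £14,100.4986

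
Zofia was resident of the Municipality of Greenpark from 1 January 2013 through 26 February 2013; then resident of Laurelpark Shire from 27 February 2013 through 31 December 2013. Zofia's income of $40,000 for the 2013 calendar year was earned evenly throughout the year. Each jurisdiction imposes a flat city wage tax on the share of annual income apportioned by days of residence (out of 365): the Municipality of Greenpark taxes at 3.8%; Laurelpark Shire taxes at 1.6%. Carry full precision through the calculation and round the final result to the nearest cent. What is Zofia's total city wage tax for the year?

The Municipality of Greenpark, 1 January – 26 February 2013: 57 days → $40,000 × 3.8% × 57/365 = $237.3699
Laurelpark Shire, 27 February – 31 December 2013: 308 days → $40,000 × 1.6% × 308/365 = $540.0548
Total = $777.4247

$777.42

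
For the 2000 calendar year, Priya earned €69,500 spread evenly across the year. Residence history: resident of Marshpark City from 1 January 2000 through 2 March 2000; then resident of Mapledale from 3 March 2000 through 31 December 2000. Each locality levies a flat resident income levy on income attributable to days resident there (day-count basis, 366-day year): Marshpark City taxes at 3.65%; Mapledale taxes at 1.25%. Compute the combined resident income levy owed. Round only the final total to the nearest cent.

€1,151.31

Marshpark City, 1 January – 2 March 2000: 62 days → €69,500 × 3.65% × 62/366 = €429.7227
Mapledale, 3 March – 31 December 2000: 304 days → €69,500 × 1.25% × 304/366 = €721.5847
Total = €1,151.3074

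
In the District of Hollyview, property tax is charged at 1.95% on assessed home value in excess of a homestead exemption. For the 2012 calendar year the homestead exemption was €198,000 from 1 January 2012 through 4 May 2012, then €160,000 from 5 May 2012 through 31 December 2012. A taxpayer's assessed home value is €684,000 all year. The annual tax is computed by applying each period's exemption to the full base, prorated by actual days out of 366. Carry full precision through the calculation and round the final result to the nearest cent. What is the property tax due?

€9,964.93

1 January – 4 May 2012: 125 days, exemption €198,000 → (€684,000 − €198,000) × 1.95% × 125/366 = €3,236.6803
5 May – 31 December 2012: 241 days, exemption €160,000 → (€684,000 − €160,000) × 1.95% × 241/366 = €6,728.2459
Total = €9,964.9262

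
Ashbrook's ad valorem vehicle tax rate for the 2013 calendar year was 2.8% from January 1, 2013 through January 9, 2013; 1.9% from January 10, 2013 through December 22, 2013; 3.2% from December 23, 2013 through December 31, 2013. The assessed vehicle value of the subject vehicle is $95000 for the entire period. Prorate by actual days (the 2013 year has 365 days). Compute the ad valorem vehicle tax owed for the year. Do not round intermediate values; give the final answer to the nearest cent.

January 1 – January 9, 2013: 9 days at 2.8% → $95000 × 2.8% × 9/365 = $65.5890
January 10 – December 22, 2013: 347 days at 1.9% → $95000 × 1.9% × 347/365 = $1715.9863
December 23 – December 31, 2013: 9 days at 3.2% → $95000 × 3.2% × 9/365 = $74.9589
Total = $1856.5342

$1856.53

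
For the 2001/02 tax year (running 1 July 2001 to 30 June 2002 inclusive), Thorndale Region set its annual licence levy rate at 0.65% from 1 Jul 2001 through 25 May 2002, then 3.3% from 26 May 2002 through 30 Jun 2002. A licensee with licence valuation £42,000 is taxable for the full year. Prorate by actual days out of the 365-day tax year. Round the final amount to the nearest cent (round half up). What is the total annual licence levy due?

1 Jul 2001 – 25 May 2002: 329 days at 0.65% → £42,000 × 0.65% × 329/365 = £246.0740
26 May – 30 Jun 2002: 36 days at 3.3% → £42,000 × 3.3% × 36/365 = £136.7014
Total = £382.7753

£382.78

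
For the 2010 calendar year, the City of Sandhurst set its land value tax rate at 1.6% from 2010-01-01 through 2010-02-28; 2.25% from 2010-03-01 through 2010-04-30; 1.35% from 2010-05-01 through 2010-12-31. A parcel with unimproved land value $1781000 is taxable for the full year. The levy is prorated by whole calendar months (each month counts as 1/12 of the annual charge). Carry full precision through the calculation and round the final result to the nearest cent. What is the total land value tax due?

2010-01-01 to 2010-02-28: 2 months at 1.6% → $1781000 × 1.6% × 2/12 = $4749.3333
2010-03-01 to 2010-04-30: 2 months at 2.25% → $1781000 × 2.25% × 2/12 = $6678.7500
2010-05-01 to 2010-12-31: 8 months at 1.35% → $1781000 × 1.35% × 8/12 = $16029.0000
Total = $27457.0833

$27457.08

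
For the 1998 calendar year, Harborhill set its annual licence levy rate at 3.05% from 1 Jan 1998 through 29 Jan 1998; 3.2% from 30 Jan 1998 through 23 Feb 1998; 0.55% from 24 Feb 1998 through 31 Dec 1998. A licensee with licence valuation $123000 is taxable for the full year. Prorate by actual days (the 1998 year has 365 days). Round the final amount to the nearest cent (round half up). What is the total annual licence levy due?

$1144.07

1 Jan – 29 Jan 1998: 29 days at 3.05% → $123000 × 3.05% × 29/365 = $298.0644
30 Jan – 23 Feb 1998: 25 days at 3.2% → $123000 × 3.2% × 25/365 = $269.5890
24 Feb – 31 Dec 1998: 311 days at 0.55% → $123000 × 0.55% × 311/365 = $576.4151
Total = $1144.0685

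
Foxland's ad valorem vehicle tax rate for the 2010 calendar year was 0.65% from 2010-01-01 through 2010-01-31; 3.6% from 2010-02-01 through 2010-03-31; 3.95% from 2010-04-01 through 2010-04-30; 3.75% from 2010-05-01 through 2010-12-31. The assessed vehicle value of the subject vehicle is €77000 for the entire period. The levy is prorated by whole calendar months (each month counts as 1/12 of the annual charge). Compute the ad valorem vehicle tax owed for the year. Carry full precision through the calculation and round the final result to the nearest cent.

2010-01-01 to 2010-01-31: 1 month at 0.65% → €77000 × 0.65% × 1/12 = €41.7083
2010-02-01 to 2010-03-31: 2 months at 3.6% → €77000 × 3.6% × 2/12 = €462.0000
2010-04-01 to 2010-04-30: 1 month at 3.95% → €77000 × 3.95% × 1/12 = €253.4583
2010-05-01 to 2010-12-31: 8 months at 3.75% → €77000 × 3.75% × 8/12 = €1925.0000
Total = €2682.1667

€2682.17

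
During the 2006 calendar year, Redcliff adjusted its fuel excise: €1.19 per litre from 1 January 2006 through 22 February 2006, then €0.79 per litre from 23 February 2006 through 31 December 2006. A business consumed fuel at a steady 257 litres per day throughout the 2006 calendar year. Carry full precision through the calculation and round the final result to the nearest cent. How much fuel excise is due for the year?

€79,554.35

1 January – 22 February 2006: 53 days × 257 litres/day = 13,621 litres at €1.19/litre → €16,208.99
23 February – 31 December 2006: 312 days × 257 litres/day = 80,184 litres at €0.79/litre → €63,345.36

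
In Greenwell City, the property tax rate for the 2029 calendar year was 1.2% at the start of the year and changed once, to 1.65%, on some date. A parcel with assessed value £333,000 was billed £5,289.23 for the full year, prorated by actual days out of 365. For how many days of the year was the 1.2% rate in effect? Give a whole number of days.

Let d = days at the first rate; then 365 − d days at the second rate.
£333,000 × [1.2%·d + 1.65%·(365−d)] / 365 = £5,289.23
Solving gives d = 50, so the new rate took effect on February 20, 2029.

50 days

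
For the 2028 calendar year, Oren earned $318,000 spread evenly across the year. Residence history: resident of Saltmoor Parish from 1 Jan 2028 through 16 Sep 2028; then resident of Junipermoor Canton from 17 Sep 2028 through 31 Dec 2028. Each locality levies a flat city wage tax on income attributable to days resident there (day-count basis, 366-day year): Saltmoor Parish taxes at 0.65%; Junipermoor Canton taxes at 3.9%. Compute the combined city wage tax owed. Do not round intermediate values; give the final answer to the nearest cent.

$5,060.20

Saltmoor Parish, 1 Jan – 16 Sep 2028: 260 days → $318,000 × 0.65% × 260/366 = $1,468.3607
Junipermoor Canton, 17 Sep – 31 Dec 2028: 106 days → $318,000 × 3.9% × 106/366 = $3,591.8361
Total = $5,060.1967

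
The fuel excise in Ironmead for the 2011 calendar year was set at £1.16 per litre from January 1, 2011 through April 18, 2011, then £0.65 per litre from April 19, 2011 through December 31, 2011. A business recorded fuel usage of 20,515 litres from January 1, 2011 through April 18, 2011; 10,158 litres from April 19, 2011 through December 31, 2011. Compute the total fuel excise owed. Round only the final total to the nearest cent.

January 1 – April 18, 2011: 20,515 litres at £1.16/litre → £23,797.40
April 19 – December 31, 2011: 10,158 litres at £0.65/litre → £6,602.70

£30,400.10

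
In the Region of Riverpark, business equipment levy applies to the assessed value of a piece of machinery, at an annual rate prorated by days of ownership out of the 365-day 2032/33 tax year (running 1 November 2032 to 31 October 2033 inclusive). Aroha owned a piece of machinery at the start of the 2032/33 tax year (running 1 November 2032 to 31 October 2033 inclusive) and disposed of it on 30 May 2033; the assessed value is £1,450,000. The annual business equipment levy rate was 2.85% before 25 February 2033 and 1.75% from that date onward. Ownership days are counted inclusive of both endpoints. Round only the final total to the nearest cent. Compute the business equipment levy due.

1 November 2032 – 24 February 2033: 116 days at 2.85% → £1,450,000 × 2.85% × 116/365 = £13,133.4247
25 February – 30 May 2033: 95 days at 1.75% → £1,450,000 × 1.75% × 95/365 = £6,604.4521
Total = £19,737.8767

£19,737.88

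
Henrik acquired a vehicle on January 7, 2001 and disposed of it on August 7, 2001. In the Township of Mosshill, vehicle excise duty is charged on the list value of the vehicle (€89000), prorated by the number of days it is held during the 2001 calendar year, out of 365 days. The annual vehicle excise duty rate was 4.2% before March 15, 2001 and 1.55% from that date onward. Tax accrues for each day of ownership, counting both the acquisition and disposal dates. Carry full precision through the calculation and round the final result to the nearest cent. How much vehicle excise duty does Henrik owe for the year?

€1237.95

January 7 – March 14, 2001: 67 days at 4.2% → €89000 × 4.2% × 67/365 = €686.1534
March 15 – August 7, 2001: 146 days at 1.55% → €89000 × 1.55% × 146/365 = €551.8000
Total = €1237.9534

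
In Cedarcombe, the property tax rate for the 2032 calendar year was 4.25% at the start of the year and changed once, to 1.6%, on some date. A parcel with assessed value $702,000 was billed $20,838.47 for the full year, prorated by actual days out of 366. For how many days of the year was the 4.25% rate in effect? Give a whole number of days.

189 days

Let d = days at the first rate; then 366 − d days at the second rate.
$702,000 × [4.25%·d + 1.6%·(366−d)] / 366 = $20,838.47
Solving gives d = 189, so the new rate took effect on 8 Jul 2032.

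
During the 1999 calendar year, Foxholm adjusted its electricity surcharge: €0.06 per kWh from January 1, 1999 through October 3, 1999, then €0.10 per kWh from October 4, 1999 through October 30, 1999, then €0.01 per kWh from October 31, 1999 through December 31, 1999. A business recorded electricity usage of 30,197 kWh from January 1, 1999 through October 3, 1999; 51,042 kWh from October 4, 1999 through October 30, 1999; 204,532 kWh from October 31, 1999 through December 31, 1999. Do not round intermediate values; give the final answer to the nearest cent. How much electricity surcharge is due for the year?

January 1 – October 3, 1999: 30,197 kWh at €0.06/kWh → €1,811.82
October 4 – October 30, 1999: 51,042 kWh at €0.10/kWh → €5,104.20
October 31 – December 31, 1999: 204,532 kWh at €0.01/kWh → €2,045.32

€8,961.34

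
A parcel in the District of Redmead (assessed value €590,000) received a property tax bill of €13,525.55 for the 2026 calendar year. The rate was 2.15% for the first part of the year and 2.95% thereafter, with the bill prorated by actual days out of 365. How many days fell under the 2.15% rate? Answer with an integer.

300 days

Let d = days at the first rate; then 365 − d days at the second rate.
€590,000 × [2.15%·d + 2.95%·(365−d)] / 365 = €13,525.55
Solving gives d = 300, so the new rate took effect on 28 October 2026.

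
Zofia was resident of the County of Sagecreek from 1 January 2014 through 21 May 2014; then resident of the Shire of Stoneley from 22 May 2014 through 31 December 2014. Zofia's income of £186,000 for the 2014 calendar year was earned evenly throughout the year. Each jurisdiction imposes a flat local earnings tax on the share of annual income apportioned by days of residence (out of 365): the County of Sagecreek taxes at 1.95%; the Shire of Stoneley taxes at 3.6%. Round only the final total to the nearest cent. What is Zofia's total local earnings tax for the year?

£5,510.44

The County of Sagecreek, 1 January – 21 May 2014: 141 days → £186,000 × 1.95% × 141/365 = £1,401.1151
The Shire of Stoneley, 22 May – 31 December 2014: 224 days → £186,000 × 3.6% × 224/365 = £4,109.3260
Total = £5,510.4411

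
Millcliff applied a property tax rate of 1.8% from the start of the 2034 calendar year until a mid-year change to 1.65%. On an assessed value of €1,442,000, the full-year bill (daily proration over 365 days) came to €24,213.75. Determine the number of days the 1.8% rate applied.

Let d = days at the first rate; then 365 − d days at the second rate.
€1,442,000 × [1.8%·d + 1.65%·(365−d)] / 365 = €24,213.75
Solving gives d = 71, so the new rate took effect on 13 Mar 2034.

71 days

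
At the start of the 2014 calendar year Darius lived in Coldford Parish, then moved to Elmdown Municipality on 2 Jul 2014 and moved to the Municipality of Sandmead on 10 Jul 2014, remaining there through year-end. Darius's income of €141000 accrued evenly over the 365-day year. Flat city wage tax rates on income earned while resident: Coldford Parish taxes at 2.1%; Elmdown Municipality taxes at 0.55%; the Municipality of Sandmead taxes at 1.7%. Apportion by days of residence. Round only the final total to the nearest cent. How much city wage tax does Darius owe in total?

€2642.69

Coldford Parish, 1 Jan – 1 Jul 2014: 182 days → €141000 × 2.1% × 182/365 = €1476.4438
Elmdown Municipality, 2 Jul – 9 Jul 2014: 8 days → €141000 × 0.55% × 8/365 = €16.9973
The Municipality of Sandmead, 10 Jul – 31 Dec 2014: 175 days → €141000 × 1.7% × 175/365 = €1149.2466
Total = €2642.6877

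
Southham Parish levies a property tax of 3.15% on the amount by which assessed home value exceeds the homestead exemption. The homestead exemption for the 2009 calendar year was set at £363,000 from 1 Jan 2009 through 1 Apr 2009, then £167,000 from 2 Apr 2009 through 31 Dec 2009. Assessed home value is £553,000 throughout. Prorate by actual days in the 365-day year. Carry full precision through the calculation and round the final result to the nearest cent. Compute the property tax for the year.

£10,619.73

1 Jan – 1 Apr 2009: 91 days, exemption £363,000 → (£553,000 − £363,000) × 3.15% × 91/365 = £1,492.1507
2 Apr – 31 Dec 2009: 274 days, exemption £167,000 → (£553,000 − £167,000) × 3.15% × 274/365 = £9,127.5781
Total = £10,619.7288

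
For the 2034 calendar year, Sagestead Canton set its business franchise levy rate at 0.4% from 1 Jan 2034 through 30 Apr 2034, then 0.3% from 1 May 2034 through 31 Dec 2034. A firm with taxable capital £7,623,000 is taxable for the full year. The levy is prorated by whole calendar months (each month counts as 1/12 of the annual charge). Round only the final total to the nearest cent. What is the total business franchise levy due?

£25,410.00

1 Jan – 30 Apr 2034: 4 months at 0.4% → £7,623,000 × 0.4% × 4/12 = £10,164.0000
1 May – 31 Dec 2034: 8 months at 0.3% → £7,623,000 × 0.3% × 8/12 = £15,246.0000
Total = £25,410.0000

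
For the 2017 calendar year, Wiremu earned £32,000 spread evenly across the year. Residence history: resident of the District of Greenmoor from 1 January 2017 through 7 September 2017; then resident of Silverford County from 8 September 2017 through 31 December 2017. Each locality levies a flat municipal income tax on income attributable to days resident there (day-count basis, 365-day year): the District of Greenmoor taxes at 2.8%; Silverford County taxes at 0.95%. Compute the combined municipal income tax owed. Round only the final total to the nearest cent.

The District of Greenmoor, 1 January – 7 September 2017: 250 days → £32,000 × 2.8% × 250/365 = £613.6986
Silverford County, 8 September – 31 December 2017: 115 days → £32,000 × 0.95% × 115/365 = £95.7808
Total = £709.4795

£709.48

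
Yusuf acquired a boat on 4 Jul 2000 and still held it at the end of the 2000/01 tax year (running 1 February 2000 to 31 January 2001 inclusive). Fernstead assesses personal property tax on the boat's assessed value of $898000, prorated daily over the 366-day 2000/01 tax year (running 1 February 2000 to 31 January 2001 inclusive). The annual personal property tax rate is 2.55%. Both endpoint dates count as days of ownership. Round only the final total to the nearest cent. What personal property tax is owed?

$13263.90

Days held (4 Jul 2000 – 31 Jan 2001): 212 out of 366
Tax = $898000 × 2.55% × 212/366 = $13263.9016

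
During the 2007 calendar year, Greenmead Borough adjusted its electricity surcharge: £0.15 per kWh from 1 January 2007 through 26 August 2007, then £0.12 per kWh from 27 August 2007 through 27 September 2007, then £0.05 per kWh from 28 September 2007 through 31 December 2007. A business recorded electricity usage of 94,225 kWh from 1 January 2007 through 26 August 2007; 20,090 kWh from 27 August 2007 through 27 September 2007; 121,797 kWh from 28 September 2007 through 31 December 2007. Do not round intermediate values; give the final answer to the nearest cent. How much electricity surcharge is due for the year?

£22634.40

1 January – 26 August 2007: 94,225 kWh at £0.15/kWh → £14133.75
27 August – 27 September 2007: 20,090 kWh at £0.12/kWh → £2410.80
28 September – 31 December 2007: 121,797 kWh at £0.05/kWh → £6089.85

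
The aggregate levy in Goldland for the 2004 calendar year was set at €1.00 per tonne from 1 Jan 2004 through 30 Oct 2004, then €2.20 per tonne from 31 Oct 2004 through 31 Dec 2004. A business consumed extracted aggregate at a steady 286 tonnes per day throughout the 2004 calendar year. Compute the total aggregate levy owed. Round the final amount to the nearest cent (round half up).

1 Jan – 30 Oct 2004: 304 days × 286 tonnes/day = 86,944 tonnes at €1.00/tonne → €86,944.00
31 Oct – 31 Dec 2004: 62 days × 286 tonnes/day = 17,732 tonnes at €2.20/tonne → €39,010.40

€125,954.40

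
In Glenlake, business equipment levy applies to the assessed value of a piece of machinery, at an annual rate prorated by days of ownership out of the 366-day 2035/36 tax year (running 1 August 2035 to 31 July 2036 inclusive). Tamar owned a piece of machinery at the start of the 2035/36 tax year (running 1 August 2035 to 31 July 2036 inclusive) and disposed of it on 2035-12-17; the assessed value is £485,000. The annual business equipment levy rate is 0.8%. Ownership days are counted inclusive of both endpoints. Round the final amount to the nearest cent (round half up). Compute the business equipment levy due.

Days held (2035-08-01 to 2035-12-17): 139 out of 366
Tax = £485,000 × 0.8% × 139/366 = £1,473.5519

£1,473.55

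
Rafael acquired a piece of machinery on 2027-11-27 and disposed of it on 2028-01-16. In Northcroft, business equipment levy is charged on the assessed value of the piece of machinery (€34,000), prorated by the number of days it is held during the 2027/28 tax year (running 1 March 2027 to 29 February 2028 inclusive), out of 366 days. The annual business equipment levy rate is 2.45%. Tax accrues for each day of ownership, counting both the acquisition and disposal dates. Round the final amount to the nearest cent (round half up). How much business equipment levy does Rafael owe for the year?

€116.07

Days held (2027-11-27 to 2028-01-16): 51 out of 366
Tax = €34,000 × 2.45% × 51/366 = €116.0738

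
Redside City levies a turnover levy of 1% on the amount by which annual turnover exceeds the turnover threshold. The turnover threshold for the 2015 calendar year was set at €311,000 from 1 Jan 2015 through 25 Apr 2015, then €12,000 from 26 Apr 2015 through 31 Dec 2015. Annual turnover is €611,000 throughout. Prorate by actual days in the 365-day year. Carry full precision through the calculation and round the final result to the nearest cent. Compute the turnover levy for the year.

€5,047.95

1 Jan – 25 Apr 2015: 115 days, exemption €311,000 → (€611,000 − €311,000) × 1% × 115/365 = €945.2055
26 Apr – 31 Dec 2015: 250 days, exemption €12,000 → (€611,000 − €12,000) × 1% × 250/365 = €4,102.7397
Total = €5,047.9452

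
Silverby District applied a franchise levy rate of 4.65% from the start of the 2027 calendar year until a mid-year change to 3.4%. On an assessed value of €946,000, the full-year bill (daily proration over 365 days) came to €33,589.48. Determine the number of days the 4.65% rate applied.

44 days

Let d = days at the first rate; then 365 − d days at the second rate.
€946,000 × [4.65%·d + 3.4%·(365−d)] / 365 = €33,589.48
Solving gives d = 44, so the new rate took effect on 14 Feb 2027.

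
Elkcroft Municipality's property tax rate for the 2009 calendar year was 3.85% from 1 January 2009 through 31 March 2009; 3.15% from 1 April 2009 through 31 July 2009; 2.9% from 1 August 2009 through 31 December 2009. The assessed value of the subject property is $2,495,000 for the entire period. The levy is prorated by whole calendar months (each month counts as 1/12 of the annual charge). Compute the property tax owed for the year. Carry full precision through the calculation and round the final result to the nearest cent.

1 January – 31 March 2009: 3 months at 3.85% → $2,495,000 × 3.85% × 3/12 = $24,014.3750
1 April – 31 July 2009: 4 months at 3.15% → $2,495,000 × 3.15% × 4/12 = $26,197.5000
1 August – 31 December 2009: 5 months at 2.9% → $2,495,000 × 2.9% × 5/12 = $30,147.9167
Total = $80,359.7917

$80,359.79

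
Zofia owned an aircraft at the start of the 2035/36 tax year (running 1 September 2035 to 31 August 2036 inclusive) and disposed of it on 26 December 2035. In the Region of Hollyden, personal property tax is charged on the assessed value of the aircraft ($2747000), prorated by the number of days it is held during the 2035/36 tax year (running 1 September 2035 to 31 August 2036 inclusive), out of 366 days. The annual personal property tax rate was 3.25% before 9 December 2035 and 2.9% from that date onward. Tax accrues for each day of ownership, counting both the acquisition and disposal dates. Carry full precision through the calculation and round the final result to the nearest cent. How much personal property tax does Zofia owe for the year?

$28066.68

1 September – 8 December 2035: 99 days at 3.25% → $2747000 × 3.25% × 99/366 = $24148.8320
9 December – 26 December 2035: 18 days at 2.9% → $2747000 × 2.9% × 18/366 = $3917.8525
Total = $28066.6844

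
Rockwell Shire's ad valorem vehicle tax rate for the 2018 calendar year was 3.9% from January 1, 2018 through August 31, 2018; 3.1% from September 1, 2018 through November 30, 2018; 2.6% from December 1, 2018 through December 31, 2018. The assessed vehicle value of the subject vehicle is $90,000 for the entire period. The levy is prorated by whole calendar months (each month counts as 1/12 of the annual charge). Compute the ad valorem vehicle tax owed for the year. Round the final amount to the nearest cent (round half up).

January 1 – August 31, 2018: 8 months at 3.9% → $90,000 × 3.9% × 8/12 = $2,340.0000
September 1 – November 30, 2018: 3 months at 3.1% → $90,000 × 3.1% × 3/12 = $697.5000
December 1 – December 31, 2018: 1 month at 2.6% → $90,000 × 2.6% × 1/12 = $195.0000
Total = $3,232.5000

$3,232.50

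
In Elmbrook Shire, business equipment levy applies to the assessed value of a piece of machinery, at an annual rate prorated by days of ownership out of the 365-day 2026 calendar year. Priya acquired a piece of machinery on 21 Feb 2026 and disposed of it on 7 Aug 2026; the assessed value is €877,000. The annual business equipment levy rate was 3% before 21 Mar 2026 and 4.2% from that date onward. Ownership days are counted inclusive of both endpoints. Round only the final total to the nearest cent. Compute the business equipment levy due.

€16,146.41

21 Feb – 20 Mar 2026: 28 days at 3% → €877,000 × 3% × 28/365 = €2,018.3014
21 Mar – 7 Aug 2026: 140 days at 4.2% → €877,000 × 4.2% × 140/365 = €14,128.1096
Total = €16,146.4110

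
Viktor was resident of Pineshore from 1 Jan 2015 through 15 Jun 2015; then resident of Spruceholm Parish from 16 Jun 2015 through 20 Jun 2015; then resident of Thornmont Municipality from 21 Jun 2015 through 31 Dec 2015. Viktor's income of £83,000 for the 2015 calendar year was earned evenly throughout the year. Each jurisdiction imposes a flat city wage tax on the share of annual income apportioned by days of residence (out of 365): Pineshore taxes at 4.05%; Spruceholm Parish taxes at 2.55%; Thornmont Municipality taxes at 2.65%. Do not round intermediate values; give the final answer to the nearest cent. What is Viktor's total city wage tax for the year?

£2,726.83

Pineshore, 1 Jan – 15 Jun 2015: 166 days → £83,000 × 4.05% × 166/365 = £1,528.7918
Spruceholm Parish, 16 Jun – 20 Jun 2015: 5 days → £83,000 × 2.55% × 5/365 = £28.9932
Thornmont Municipality, 21 Jun – 31 Dec 2015: 194 days → £83,000 × 2.65% × 194/365 = £1,169.0493
Total = £2,726.8342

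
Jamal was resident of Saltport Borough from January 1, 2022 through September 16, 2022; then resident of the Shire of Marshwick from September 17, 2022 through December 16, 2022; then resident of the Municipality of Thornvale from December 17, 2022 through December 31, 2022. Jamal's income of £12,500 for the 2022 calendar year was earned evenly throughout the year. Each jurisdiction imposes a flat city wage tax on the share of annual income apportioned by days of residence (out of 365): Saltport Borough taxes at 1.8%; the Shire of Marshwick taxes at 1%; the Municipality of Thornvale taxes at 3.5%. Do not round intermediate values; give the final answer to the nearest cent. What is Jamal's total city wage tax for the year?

Saltport Borough, January 1 – September 16, 2022: 259 days → £12,500 × 1.8% × 259/365 = £159.6575
The Shire of Marshwick, September 17 – December 16, 2022: 91 days → £12,500 × 1% × 91/365 = £31.1644
The Municipality of Thornvale, December 17 – December 31, 2022: 15 days → £12,500 × 3.5% × 15/365 = £17.9795
Total = £208.8014

£208.80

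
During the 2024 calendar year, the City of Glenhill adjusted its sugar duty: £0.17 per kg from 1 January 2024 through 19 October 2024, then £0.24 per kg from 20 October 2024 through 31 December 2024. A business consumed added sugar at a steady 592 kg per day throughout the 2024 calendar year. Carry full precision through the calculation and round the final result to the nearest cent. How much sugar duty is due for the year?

£39,859.36

1 January – 19 October 2024: 293 days × 592 kg/day = 173,456 kg at £0.17/kg → £29,487.52
20 October – 31 December 2024: 73 days × 592 kg/day = 43,216 kg at £0.24/kg → £10,371.84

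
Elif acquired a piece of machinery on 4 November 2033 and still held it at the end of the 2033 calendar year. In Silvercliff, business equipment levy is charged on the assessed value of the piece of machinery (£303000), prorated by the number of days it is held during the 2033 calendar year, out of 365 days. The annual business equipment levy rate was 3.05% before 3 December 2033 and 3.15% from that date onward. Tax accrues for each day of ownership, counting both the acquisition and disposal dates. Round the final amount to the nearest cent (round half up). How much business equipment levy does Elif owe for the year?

4 November – 2 December 2033: 29 days at 3.05% → £303000 × 3.05% × 29/365 = £734.2562
3 December – 31 December 2033: 29 days at 3.15% → £303000 × 3.15% × 29/365 = £758.3301
Total = £1492.5863

£1492.59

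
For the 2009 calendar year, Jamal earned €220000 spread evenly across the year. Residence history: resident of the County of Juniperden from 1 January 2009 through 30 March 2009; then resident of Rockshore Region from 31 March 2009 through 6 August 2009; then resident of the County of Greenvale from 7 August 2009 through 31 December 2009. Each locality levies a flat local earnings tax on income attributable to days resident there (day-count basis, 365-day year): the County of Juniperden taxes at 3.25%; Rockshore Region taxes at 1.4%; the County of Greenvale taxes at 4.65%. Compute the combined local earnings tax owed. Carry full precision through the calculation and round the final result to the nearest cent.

€6952.00

The County of Juniperden, 1 January – 30 March 2009: 89 days → €220000 × 3.25% × 89/365 = €1743.4247
Rockshore Region, 31 March – 6 August 2009: 129 days → €220000 × 1.4% × 129/365 = €1088.5479
The County of Greenvale, 7 August – 31 December 2009: 147 days → €220000 × 4.65% × 147/365 = €4120.0274
Total = €6952.0000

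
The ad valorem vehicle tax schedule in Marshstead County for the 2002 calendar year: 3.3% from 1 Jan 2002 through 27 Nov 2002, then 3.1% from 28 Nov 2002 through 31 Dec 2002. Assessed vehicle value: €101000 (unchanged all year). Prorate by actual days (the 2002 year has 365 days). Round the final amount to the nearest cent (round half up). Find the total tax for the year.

1 Jan – 27 Nov 2002: 331 days at 3.3% → €101000 × 3.3% × 331/365 = €3022.5288
28 Nov – 31 Dec 2002: 34 days at 3.1% → €101000 × 3.1% × 34/365 = €291.6548
Total = €3314.1836

€3314.18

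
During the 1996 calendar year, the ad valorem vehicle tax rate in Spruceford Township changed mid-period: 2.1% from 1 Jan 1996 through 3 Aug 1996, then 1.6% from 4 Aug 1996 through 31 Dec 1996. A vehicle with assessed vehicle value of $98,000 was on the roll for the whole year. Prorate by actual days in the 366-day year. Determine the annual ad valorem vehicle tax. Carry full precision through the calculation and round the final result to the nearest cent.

1 Jan – 3 Aug 1996: 216 days at 2.1% → $98,000 × 2.1% × 216/366 = $1,214.5574
4 Aug – 31 Dec 1996: 150 days at 1.6% → $98,000 × 1.6% × 150/366 = $642.6230
Total = $1,857.1803

$1,857.18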